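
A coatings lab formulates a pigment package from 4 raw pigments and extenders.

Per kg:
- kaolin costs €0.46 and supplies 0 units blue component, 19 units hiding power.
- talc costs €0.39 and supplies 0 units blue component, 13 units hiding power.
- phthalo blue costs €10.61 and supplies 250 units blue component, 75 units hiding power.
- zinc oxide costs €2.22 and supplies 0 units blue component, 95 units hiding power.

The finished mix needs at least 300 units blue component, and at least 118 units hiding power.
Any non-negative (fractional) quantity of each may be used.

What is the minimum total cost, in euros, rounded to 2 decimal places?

€13.39

Treat it as an LP. Let x1 = kg of kaolin, x2 = kg of talc, x3 = kg of phthalo blue, x4 = kg of zinc oxide.
Minimize 0.46x1 + 0.39x2 + 10.61x3 + 2.22x4 with:
  250x3 ≥ 300   (blue component)
  19x1 + 13x2 + 75x3 + 95x4 ≥ 118   (hiding power)
  x1, x2, x3, x4 ≥ 0.
The optimal basis is {phthalo blue, zinc oxide}; kaolin, talc drop out. Binding constraints: blue component and hiding power.
That vertex is x3 = 1.2, x4 = 0.2947.
Cost = 10.61·1.2 + 2.22·0.2947 = 13.3862.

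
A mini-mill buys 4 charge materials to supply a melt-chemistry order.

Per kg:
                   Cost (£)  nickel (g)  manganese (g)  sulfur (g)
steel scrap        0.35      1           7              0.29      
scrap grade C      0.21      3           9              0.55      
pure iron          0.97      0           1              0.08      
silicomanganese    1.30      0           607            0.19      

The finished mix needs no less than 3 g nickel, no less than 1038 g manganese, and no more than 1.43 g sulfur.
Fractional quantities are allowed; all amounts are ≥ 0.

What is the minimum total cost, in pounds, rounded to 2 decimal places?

Let x1 = kg of steel scrap, x2 = kg of scrap grade C, x3 = kg of pure iron, x4 = kg of silicomanganese.
min 0.35x1 + 0.21x2 + 0.97x3 + 1.3x4 subject to:
  1x1 + 3x2 ≥ 3   (nickel)
  7x1 + 9x2 + 1x3 + 607x4 ≥ 1038   (manganese)
  0.29x1 + 0.55x2 + 0.08x3 + 0.19x4 ≤ 1.43   (sulfur)
  x1, x2, x3, x4 ≥ 0.
The optimal basis is {scrap grade C, silicomanganese}; steel scrap, pure iron drop out. There the nickel and manganese constraints are tight.
Solving gives x2 = 1, x4 = 1.695.
Total cost: 0.21·1 + 1.3·1.695 = 2.4135.

£2.41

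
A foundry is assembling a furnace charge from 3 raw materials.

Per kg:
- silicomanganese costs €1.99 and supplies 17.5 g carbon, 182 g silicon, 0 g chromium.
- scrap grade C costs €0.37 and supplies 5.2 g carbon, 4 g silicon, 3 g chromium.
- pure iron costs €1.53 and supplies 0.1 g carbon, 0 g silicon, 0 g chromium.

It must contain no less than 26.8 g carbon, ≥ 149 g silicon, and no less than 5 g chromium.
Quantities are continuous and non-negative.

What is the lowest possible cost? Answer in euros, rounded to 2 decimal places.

Let x1 = kg of silicomanganese, x2 = kg of scrap grade C, x3 = kg of pure iron.
Minimise 1.99x1 + 0.37x2 + 1.53x3 s.t.:
  17.5x1 + 5.2x2 + 0.1x3 ≥ 26.8   (carbon)
  182x1 + 4x2 ≥ 149   (silicon)
  3x2 ≥ 5   (chromium)
  x1, x2, x3 ≥ 0.
The optimal basis is {silicomanganese, scrap grade C}; pure iron drops out. Binding constraints: carbon and silicon.
Optimal quantities: silicomanganese = 0.7618 kg, scrap grade C = 2.59 kg.
Hence cost = 1.99·0.7618 + 0.37·2.59 = €2.4743.

€2.47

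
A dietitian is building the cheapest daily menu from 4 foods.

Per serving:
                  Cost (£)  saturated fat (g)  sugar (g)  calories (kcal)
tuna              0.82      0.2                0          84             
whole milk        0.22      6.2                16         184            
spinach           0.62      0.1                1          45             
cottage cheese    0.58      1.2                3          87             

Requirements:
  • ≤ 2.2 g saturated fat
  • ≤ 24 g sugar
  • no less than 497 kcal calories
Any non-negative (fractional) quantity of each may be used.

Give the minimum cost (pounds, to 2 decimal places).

Set it up as a linear program. Let x1 = servings of tuna, x2 = servings of whole milk, x3 = servings of spinach, x4 = servings of cottage cheese.
min 0.82x1 + 0.22x2 + 0.62x3 + 0.58x4 subject to:
  0.2x1 + 6.2x2 + 0.1x3 + 1.2x4 ≤ 2.2   (saturated fat)
  16x2 + 1x3 + 3x4 ≤ 24   (sugar)
  84x1 + 184x2 + 45x3 + 87x4 ≥ 497   (calories)
  x1, x2, x3, x4 ≥ 0.
The optimal basis is {tuna, whole milk}; spinach, cottage cheese drop out. There the saturated fat and calories constraints are tight.
Solving gives x1 = 5.53, x2 = 0.1764.
Objective = 0.82·5.53 + 0.22·0.1764 = 4.5734.

£4.57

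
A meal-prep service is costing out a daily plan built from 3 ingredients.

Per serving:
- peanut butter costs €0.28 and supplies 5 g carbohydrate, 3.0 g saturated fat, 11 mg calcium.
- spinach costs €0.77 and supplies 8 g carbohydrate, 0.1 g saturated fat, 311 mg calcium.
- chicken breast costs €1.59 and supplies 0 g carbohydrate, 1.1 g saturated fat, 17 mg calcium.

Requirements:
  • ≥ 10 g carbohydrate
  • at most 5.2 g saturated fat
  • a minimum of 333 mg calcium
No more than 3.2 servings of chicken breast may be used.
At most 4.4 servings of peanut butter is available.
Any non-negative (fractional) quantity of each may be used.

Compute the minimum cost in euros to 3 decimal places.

Let x1 = servings of peanut butter, x2 = servings of spinach, x3 = servings of chicken breast.
min 0.28x1 + 0.77x2 + 1.59x3 s.t.:
  5x1 + 8x2 ≥ 10   (carbohydrate)
  3x1 + 0.1x2 + 1.1x3 ≤ 5.2   (saturated fat)
  11x1 + 311x2 + 17x3 ≥ 333   (calcium)
  x3 ≤ 3.2
  x1 ≤ 4.4
  x1, x2, x3 ≥ 0.
The optimal basis is {peanut butter, spinach}; chicken breast drops out. There the carbohydrate and calcium constraints are tight.
That vertex is x1 = 0.304, x2 = 1.06.
Cost = 0.28·0.304 + 0.77·1.06 = 0.90132.

€0.901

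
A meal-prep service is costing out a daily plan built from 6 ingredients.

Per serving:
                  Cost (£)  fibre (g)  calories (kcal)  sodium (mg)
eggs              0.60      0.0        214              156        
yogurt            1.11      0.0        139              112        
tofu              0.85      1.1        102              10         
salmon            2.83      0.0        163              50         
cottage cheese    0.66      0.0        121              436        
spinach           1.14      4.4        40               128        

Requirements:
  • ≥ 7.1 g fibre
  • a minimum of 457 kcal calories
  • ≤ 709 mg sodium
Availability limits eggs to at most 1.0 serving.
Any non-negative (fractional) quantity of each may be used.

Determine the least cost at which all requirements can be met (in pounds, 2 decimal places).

£3.47

Treat it as an LP. Let x1 = servings of eggs, x2 = servings of yogurt, x3 = servings of tofu, x4 = servings of salmon, x5 = servings of cottage cheese, x6 = servings of spinach.
min 0.6x1 + 1.11x2 + 0.85x3 + 2.83x4 + 0.66x5 + 1.14x6 s.t.:
  1.1x3 + 4.4x6 ≥ 7.1   (fibre)
  214x1 + 139x2 + 102x3 + 163x4 + 121x5 + 40x6 ≥ 457   (calories)
  156x1 + 112x2 + 10x3 + 50x4 + 436x5 + 128x6 ≤ 709   (sodium)
  x1 ≤ 1
  x1, x2, x3, x4, x5, x6 ≥ 0.
At the optimum only eggs, tofu, cottage cheese, spinach are positive (yogurt, salmon = 0). The fibre, calories, sodium, the eggs cap requirements are met with equality.
Solving gives x1 = 1, x3 = 0.8389, x5 = 0.837, x6 = 1.404.
Hence cost = 0.6·1 + 0.85·0.8389 + 0.66·0.837 + 1.14·1.404 = £3.4660.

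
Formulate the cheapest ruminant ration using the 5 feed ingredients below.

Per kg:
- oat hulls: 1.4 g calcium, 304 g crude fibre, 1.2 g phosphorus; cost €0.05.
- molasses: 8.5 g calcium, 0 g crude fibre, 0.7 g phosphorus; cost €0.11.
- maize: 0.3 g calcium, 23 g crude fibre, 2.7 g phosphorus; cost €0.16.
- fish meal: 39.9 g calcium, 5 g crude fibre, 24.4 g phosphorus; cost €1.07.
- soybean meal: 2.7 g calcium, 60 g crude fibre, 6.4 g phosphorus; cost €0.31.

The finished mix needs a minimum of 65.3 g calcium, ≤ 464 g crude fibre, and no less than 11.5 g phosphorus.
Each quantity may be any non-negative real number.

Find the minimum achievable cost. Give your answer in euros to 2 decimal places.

€1.01

Set it up as a linear program. Let x1 = kg of oat hulls, x2 = kg of molasses, x3 = kg of maize, x4 = kg of fish meal, x5 = kg of soybean meal.
Minimise 0.05x1 + 0.11x2 + 0.16x3 + 1.07x4 + 0.31x5 with:
  1.4x1 + 8.5x2 + 0.3x3 + 39.9x4 + 2.7x5 ≥ 65.3   (calcium)
  304x1 + 23x3 + 5x4 + 60x5 ≤ 464   (crude fibre)
  1.2x1 + 0.7x2 + 2.7x3 + 24.4x4 + 6.4x5 ≥ 11.5   (phosphorus)
  x1, x2, x3, x4, x5 ≥ 0.
The minimum-cost mix takes nothing from oat hulls, maize, soybean meal — only molasses, fish meal. There the calcium and phosphorus constraints are tight.
Optimal quantities: molasses = 6.321 kg, fish meal = 0.29 kg.
Cost = 0.11·6.321 + 1.07·0.29 = 1.0056.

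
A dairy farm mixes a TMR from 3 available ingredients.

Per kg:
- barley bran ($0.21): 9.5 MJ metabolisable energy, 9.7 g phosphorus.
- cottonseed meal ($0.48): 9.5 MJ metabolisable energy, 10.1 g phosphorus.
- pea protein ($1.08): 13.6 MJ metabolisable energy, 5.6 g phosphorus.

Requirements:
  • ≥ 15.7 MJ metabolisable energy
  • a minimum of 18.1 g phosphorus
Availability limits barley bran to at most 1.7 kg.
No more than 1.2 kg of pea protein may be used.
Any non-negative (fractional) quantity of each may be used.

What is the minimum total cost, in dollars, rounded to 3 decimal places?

Let x1 = kg of barley bran, x2 = kg of cottonseed meal, x3 = kg of pea protein.
Minimize 0.21x1 + 0.48x2 + 1.08x3 with:
  9.5x1 + 9.5x2 + 13.6x3 ≥ 15.7   (metabolisable energy)
  9.7x1 + 10.1x2 + 5.6x3 ≥ 18.1   (phosphorus)
  x1 ≤ 1.7
  x3 ≤ 1.2
  x1, x2, x3 ≥ 0.
The optimal basis is {barley bran, cottonseed meal}; pea protein drops out. The phosphorus and the barley bran cap requirements are met with equality.
So barley bran = 1.7 kg, cottonseed meal = 0.1594 kg.
Cost = 0.21·1.7 + 0.48·0.1594 = 0.43351.

$0.434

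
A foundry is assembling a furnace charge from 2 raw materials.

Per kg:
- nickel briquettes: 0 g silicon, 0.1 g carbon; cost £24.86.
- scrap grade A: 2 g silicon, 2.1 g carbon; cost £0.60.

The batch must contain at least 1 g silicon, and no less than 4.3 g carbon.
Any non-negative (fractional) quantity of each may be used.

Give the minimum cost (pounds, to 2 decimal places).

£1.23

Let x1 = kg of nickel briquettes, x2 = kg of scrap grade A.
Minimise 24.86x1 + 0.6x2 with:
  2x2 ≥ 1   (silicon)
  0.1x1 + 2.1x2 ≥ 4.3   (carbon)
  x1, x2 ≥ 0.
The minimum-cost mix takes nothing from nickel briquettes — only scrap grade A. Binding constraint: carbon.
Solving gives x2 = 2.048.
Objective = 0.6·2.048 = 1.2288.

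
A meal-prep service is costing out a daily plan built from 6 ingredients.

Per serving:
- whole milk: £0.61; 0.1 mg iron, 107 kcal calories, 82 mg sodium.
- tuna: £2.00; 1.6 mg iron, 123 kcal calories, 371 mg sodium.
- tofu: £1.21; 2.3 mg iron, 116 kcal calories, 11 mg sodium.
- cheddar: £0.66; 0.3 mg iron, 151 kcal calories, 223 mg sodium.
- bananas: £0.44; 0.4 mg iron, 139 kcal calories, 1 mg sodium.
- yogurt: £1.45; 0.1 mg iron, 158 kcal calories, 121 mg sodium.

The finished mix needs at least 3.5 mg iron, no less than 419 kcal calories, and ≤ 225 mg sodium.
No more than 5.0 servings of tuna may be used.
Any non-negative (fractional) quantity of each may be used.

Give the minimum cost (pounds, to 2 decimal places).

Set it up as a linear program. Let x1 = servings of whole milk, x2 = servings of tuna, x3 = servings of tofu, x4 = servings of cheddar, x5 = servings of bananas, x6 = servings of yogurt.
min 0.61x1 + 2x2 + 1.21x3 + 0.66x4 + 0.44x5 + 1.45x6 with:
  0.1x1 + 1.6x2 + 2.3x3 + 0.3x4 + 0.4x5 + 0.1x6 ≥ 3.5   (iron)
  107x1 + 123x2 + 116x3 + 151x4 + 139x5 + 158x6 ≥ 419   (calories)
  82x1 + 371x2 + 11x3 + 223x4 + 1x5 + 121x6 ≤ 225   (sodium)
  x2 ≤ 5
  x1, x2, x3, x4, x5, x6 ≥ 0.
At the optimum only tofu, bananas are positive (whole milk, tuna, cheddar, yogurt = 0). The iron and calories requirements are met with equality.
So tofu = 1.167 servings, bananas = 2.041 servings.
Hence cost = 1.21·1.167 + 0.44·2.041 = £2.3101.

£2.31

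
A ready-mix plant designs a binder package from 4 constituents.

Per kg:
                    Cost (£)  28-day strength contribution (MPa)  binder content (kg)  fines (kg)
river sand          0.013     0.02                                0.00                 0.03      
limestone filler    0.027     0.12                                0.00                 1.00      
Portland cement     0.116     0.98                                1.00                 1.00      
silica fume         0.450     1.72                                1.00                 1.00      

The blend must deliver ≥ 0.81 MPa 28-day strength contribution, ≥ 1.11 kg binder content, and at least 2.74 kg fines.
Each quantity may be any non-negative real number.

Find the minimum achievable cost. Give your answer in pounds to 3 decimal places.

This is a linear program. Let x1 = kg of river sand, x2 = kg of limestone filler, x3 = kg of Portland cement, x4 = kg of silica fume.
Minimise 0.013x1 + 0.027x2 + 0.116x3 + 0.45x4 subject to:
  0.02x1 + 0.12x2 + 0.98x3 + 1.72x4 ≥ 0.81   (28-day strength contribution)
  1x3 + 1x4 ≥ 1.11   (binder content)
  0.03x1 + 1x2 + 1x3 + 1x4 ≥ 2.74   (fines)
  x1, x2, x3, x4 ≥ 0.
The optimal basis is {limestone filler, Portland cement}; river sand, silica fume drop out. The binder content and fines requirements are met with equality.
Solving gives x2 = 1.63, x3 = 1.11.
Objective = 0.027·1.63 + 0.116·1.11 = 0.17277.

£0.173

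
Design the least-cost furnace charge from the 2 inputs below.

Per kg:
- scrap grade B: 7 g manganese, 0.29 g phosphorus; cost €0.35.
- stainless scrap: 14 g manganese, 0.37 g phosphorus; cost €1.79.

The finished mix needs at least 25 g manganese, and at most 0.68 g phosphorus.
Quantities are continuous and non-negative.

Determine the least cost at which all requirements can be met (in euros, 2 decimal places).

€3.10

Let x1 = kg of scrap grade B, x2 = kg of stainless scrap.
min 0.35x1 + 1.79x2 subject to:
  7x1 + 14x2 ≥ 25   (manganese)
  0.29x1 + 0.37x2 ≤ 0.68   (phosphorus)
  x1, x2 ≥ 0.
Both inputs are positive at the optimum. There the manganese and phosphorus constraints are tight.
Optimal quantities: scrap grade B = 0.1837 kg, stainless scrap = 1.694 kg.
Total cost: 0.35·0.1837 + 1.79·1.694 = 3.0966.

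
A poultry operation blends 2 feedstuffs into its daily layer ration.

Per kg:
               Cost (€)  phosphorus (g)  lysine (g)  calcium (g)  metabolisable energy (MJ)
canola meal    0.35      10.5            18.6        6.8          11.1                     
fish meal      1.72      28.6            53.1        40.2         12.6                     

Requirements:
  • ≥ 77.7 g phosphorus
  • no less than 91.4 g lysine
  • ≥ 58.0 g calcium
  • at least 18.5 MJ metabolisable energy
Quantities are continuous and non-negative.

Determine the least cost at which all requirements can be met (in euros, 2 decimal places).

€2.86

Treat it as an LP. Let x1 = kg of canola meal, x2 = kg of fish meal.
Minimise 0.35x1 + 1.72x2 subject to:
  10.5x1 + 28.6x2 ≥ 77.7   (phosphorus)
  18.6x1 + 53.1x2 ≥ 91.4   (lysine)
  6.8x1 + 40.2x2 ≥ 58   (calcium)
  11.1x1 + 12.6x2 ≥ 18.5   (metabolisable energy)
  x1, x2 ≥ 0.
Both inputs are positive at the optimum. The phosphorus and calcium requirements are met with equality.
So canola meal = 6.435 kg, fish meal = 0.3543 kg.
Hence cost = 0.35·6.435 + 1.72·0.3543 = €2.8616.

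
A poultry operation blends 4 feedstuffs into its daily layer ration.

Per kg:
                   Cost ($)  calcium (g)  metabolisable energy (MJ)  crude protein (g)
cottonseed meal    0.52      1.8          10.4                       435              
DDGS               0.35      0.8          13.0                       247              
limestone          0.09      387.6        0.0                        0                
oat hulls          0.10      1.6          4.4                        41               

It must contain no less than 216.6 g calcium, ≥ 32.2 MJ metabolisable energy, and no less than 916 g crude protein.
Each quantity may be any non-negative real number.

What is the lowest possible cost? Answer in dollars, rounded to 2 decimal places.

Treat it as an LP. Let x1 = kg of cottonseed meal, x2 = kg of DDGS, x3 = kg of limestone, x4 = kg of oat hulls.
Minimize 0.52x1 + 0.35x2 + 0.09x3 + 0.1x4 with:
  1.8x1 + 0.8x2 + 387.6x3 + 1.6x4 ≥ 216.6   (calcium)
  10.4x1 + 13x2 + 4.4x4 ≥ 32.2   (metabolisable energy)
  435x1 + 247x2 + 41x4 ≥ 916   (crude protein)
  x1, x2, x3, x4 ≥ 0.
The minimum-cost mix takes nothing from oat hulls — only cottonseed meal, DDGS, limestone. The calcium, metabolisable energy, crude protein requirements are met with equality.
That vertex is x1 = 1.281, x2 = 1.452, x3 = 0.5499.
Cost = 0.52·1.281 + 0.35·1.452 + 0.09·0.5499 = 1.2238.

$1.22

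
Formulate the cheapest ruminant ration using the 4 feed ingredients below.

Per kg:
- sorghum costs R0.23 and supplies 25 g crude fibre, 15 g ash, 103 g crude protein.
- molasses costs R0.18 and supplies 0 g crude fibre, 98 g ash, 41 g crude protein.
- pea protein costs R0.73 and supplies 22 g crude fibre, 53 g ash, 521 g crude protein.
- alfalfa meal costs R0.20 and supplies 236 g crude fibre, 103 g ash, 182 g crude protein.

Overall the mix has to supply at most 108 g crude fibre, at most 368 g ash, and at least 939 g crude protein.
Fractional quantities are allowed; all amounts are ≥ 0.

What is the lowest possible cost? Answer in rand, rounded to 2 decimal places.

Let x1 = kg of sorghum, x2 = kg of molasses, x3 = kg of pea protein, x4 = kg of alfalfa meal.
Minimise 0.23x1 + 0.18x2 + 0.73x3 + 0.2x4 with:
  25x1 + 22x3 + 236x4 ≤ 108   (crude fibre)
  15x1 + 98x2 + 53x3 + 103x4 ≤ 368   (ash)
  103x1 + 41x2 + 521x3 + 182x4 ≥ 939   (crude protein)
  x1, x2, x3, x4 ≥ 0.
The optimal basis is {pea protein, alfalfa meal}; sorghum, molasses drop out. The crude fibre and crude protein requirements are met with equality.
So pea protein = 1.698 kg, alfalfa meal = 0.2994 kg.
Total cost: 0.73·1.698 + 0.2·0.2994 = 1.2994.

R1.30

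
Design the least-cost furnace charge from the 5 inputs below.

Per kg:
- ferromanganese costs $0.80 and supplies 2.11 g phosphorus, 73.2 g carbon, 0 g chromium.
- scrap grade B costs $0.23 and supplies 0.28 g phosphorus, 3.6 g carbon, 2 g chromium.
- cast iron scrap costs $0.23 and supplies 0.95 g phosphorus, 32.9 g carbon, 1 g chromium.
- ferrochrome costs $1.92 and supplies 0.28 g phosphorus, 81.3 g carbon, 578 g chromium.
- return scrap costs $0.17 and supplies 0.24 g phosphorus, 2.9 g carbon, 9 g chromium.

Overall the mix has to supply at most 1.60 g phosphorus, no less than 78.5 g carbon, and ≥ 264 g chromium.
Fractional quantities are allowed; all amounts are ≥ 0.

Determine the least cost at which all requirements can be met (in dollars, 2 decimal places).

$1.16

Treat it as an LP. Let x1 = kg of ferromanganese, x2 = kg of scrap grade B, x3 = kg of cast iron scrap, x4 = kg of ferrochrome, x5 = kg of return scrap.
Minimise 0.8x1 + 0.23x2 + 0.23x3 + 1.92x4 + 0.17x5 subject to:
  2.11x1 + 0.28x2 + 0.95x3 + 0.28x4 + 0.24x5 ≤ 1.6   (phosphorus)
  73.2x1 + 3.6x2 + 32.9x3 + 81.3x4 + 2.9x5 ≥ 78.5   (carbon)
  2x2 + 1x3 + 578x4 + 9x5 ≥ 264   (chromium)
  x1, x2, x3, x4, x5 ≥ 0.
At the optimum only cast iron scrap, ferrochrome are positive (ferromanganese, scrap grade B, return scrap = 0). The carbon and chromium requirements are met with equality.
So cast iron scrap = 1.263 kg, ferrochrome = 0.4546 kg.
Total cost: 0.23·1.263 + 1.92·0.4546 = 1.1633.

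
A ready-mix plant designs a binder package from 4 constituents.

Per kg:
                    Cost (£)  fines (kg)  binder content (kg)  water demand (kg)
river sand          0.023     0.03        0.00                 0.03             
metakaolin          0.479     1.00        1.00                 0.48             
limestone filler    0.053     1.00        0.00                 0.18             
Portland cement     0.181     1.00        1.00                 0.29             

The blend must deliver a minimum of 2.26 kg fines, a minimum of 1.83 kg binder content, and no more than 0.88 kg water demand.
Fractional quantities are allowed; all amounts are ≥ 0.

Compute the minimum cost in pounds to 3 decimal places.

£0.354

Let x1 = kg of river sand, x2 = kg of metakaolin, x3 = kg of limestone filler, x4 = kg of Portland cement.
min 0.023x1 + 0.479x2 + 0.053x3 + 0.181x4 subject to:
  0.03x1 + 1x2 + 1x3 + 1x4 ≥ 2.26   (fines)
  1x2 + 1x4 ≥ 1.83   (binder content)
  0.03x1 + 0.48x2 + 0.18x3 + 0.29x4 ≤ 0.88   (water demand)
  x1, x2, x3, x4 ≥ 0.
At the optimum only limestone filler, Portland cement are positive (river sand, metakaolin = 0). There the fines and binder content constraints are tight.
So limestone filler = 0.43 kg, Portland cement = 1.83 kg.
Cost = 0.053·0.43 + 0.181·1.83 = 0.35402.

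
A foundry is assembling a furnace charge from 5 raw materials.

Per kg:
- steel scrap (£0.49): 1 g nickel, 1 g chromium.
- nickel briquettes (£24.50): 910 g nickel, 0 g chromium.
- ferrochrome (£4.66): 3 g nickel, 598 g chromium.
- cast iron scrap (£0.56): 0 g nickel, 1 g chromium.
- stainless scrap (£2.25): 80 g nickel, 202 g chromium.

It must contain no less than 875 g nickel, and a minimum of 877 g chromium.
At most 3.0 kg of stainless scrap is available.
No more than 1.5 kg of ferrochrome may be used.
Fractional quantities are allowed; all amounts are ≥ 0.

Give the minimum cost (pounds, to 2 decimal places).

Let x1 = kg of steel scrap, x2 = kg of nickel briquettes, x3 = kg of ferrochrome, x4 = kg of cast iron scrap, x5 = kg of stainless scrap.
Minimize 0.49x1 + 24.5x2 + 4.66x3 + 0.56x4 + 2.25x5 subject to:
  1x1 + 910x2 + 3x3 + 80x5 ≥ 875   (nickel)
  1x1 + 598x3 + 1x4 + 202x5 ≥ 877   (chromium)
  x5 ≤ 3
  x3 ≤ 1.5
  x1, x2, x3, x4, x5 ≥ 0.
At the optimum only nickel briquettes, ferrochrome, stainless scrap are positive (steel scrap, cast iron scrap = 0). There the nickel, chromium, the stainless scrap cap constraints are tight.
Solving gives x2 = 0.6963, x3 = 0.4532, x5 = 3.
Hence cost = 24.5·0.6963 + 4.66·0.4532 + 2.25·3 = £25.9213.

£25.92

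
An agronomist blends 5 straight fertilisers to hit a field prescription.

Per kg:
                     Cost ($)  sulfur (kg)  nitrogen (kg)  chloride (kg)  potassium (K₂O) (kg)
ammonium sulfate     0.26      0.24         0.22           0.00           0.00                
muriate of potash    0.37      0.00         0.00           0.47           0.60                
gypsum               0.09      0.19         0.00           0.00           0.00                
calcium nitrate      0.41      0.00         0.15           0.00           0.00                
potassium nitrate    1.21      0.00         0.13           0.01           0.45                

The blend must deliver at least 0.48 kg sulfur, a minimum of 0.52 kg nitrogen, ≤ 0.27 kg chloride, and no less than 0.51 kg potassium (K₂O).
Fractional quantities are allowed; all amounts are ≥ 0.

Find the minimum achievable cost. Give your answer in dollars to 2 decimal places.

$1.22

Set it up as a linear program. Let x1 = kg of ammonium sulfate, x2 = kg of muriate of potash, x3 = kg of gypsum, x4 = kg of calcium nitrate, x5 = kg of potassium nitrate.
Minimize 0.26x1 + 0.37x2 + 0.09x3 + 0.41x4 + 1.21x5 s.t.:
  0.24x1 + 0.19x3 ≥ 0.48   (sulfur)
  0.22x1 + 0.15x4 + 0.13x5 ≥ 0.52   (nitrogen)
  0.47x2 + 0.01x5 ≤ 0.27   (chloride)
  0.6x2 + 0.45x5 ≥ 0.51   (potassium (K₂O))
  x1, x2, x3, x4, x5 ≥ 0.
At the optimum only ammonium sulfate, muriate of potash, potassium nitrate are positive (gypsum, calcium nitrate = 0). Binding constraints: nitrogen, chloride, potassium (K₂O).
Optimal quantities: ammonium sulfate = 2.14 kg, muriate of potash = 0.5664 kg, potassium nitrate = 0.3781 kg.
Cost = 0.26·2.14 + 0.37·0.5664 + 1.21·0.3781 = 1.2235.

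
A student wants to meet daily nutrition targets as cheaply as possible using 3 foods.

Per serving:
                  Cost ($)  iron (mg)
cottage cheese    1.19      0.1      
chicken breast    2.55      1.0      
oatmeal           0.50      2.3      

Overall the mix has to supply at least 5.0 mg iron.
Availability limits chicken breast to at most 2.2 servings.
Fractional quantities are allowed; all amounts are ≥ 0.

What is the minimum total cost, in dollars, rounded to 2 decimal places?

This is a linear program. Let x1 = servings of cottage cheese, x2 = servings of chicken breast, x3 = servings of oatmeal.
Minimise 1.19x1 + 2.55x2 + 0.5x3 s.t.:
  0.1x1 + 1x2 + 2.3x3 ≥ 5   (iron)
  x2 ≤ 2.2
  x1, x2, x3 ≥ 0.
At the optimum only oatmeal is positive (cottage cheese, chicken breast = 0). There the iron constraint is tight.
That vertex is x3 = 2.174.
Total cost: 0.5·2.174 = 1.0870.

$1.09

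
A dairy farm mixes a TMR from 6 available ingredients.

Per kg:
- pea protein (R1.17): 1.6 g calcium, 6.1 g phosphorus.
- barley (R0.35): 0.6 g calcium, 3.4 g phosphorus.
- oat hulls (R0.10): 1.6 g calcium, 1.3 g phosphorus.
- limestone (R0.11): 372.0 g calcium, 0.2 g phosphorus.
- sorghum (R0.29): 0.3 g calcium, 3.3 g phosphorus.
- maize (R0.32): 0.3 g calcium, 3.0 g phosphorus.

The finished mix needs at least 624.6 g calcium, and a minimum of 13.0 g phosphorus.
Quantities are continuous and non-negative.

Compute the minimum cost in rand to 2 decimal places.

Let x1 = kg of pea protein, x2 = kg of barley, x3 = kg of oat hulls, x4 = kg of limestone, x5 = kg of sorghum, x6 = kg of maize.
min 1.17x1 + 0.35x2 + 0.1x3 + 0.11x4 + 0.29x5 + 0.32x6 subject to:
  1.6x1 + 0.6x2 + 1.6x3 + 372x4 + 0.3x5 + 0.3x6 ≥ 624.6   (calcium)
  6.1x1 + 3.4x2 + 1.3x3 + 0.2x4 + 3.3x5 + 3x6 ≥ 13   (phosphorus)
  x1, x2, x3, x4, x5, x6 ≥ 0.
The cheapest feasible vertex uses only oat hulls, limestone; pea protein, barley, sorghum, maize are not used. The calcium and phosphorus requirements are met with equality.
So oat hulls = 9.748 kg, limestone = 1.637 kg.
Cost = 0.1·9.748 + 0.11·1.637 = 1.1549.

R1.15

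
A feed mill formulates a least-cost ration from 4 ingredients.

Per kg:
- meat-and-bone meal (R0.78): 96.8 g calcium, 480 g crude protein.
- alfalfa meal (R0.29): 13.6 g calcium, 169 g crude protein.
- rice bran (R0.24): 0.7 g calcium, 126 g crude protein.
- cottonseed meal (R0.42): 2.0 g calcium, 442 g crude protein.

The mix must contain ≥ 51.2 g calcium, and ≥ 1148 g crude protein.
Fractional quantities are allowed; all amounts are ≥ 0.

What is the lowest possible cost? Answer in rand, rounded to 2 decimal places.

Let x1 = kg of meat-and-bone meal, x2 = kg of alfalfa meal, x3 = kg of rice bran, x4 = kg of cottonseed meal.
Minimise 0.78x1 + 0.29x2 + 0.24x3 + 0.42x4 s.t.:
  96.8x1 + 13.6x2 + 0.7x3 + 2x4 ≥ 51.2   (calcium)
  480x1 + 169x2 + 126x3 + 442x4 ≥ 1148   (crude protein)
  x1, x2, x3, x4 ≥ 0.
The cheapest feasible vertex uses only meat-and-bone meal, cottonseed meal; alfalfa meal, rice bran are not used. There the calcium and crude protein constraints are tight.
That vertex is x1 = 0.4862, x4 = 2.069.
Hence cost = 0.78·0.4862 + 0.42·2.069 = R1.2482.

R1.25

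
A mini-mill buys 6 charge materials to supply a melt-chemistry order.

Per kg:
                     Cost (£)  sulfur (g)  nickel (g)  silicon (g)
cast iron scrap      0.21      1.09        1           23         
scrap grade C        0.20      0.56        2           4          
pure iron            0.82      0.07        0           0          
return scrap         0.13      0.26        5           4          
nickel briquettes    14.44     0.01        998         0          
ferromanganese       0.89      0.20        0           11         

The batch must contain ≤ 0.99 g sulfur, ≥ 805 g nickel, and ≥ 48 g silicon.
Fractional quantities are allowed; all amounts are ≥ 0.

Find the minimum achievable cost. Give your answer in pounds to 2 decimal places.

£15.26

Let x1 = kg of cast iron scrap, x2 = kg of scrap grade C, x3 = kg of pure iron, x4 = kg of return scrap, x5 = kg of nickel briquettes, x6 = kg of ferromanganese.
Minimise 0.21x1 + 0.2x2 + 0.82x3 + 0.13x4 + 14.44x5 + 0.89x6 subject to:
  1.09x1 + 0.56x2 + 0.07x3 + 0.26x4 + 0.01x5 + 0.2x6 ≤ 0.99   (sulfur)
  1x1 + 2x2 + 5x4 + 998x5 ≥ 805   (nickel)
  23x1 + 4x2 + 4x4 + 11x6 ≥ 48   (silicon)
  x1, x2, x3, x4, x5, x6 ≥ 0.
The cheapest feasible vertex uses only cast iron scrap, nickel briquettes, ferromanganese; scrap grade C, pure iron, return scrap are not used. There the sulfur, nickel, silicon constraints are tight.
Optimal quantities: cast iron scrap = 0.1626 kg, nickel briquettes = 0.8065 kg, ferromanganese = 4.024 kg.
Cost = 0.21·0.1626 + 14.44·0.8065 + 0.89·4.024 = 15.2614.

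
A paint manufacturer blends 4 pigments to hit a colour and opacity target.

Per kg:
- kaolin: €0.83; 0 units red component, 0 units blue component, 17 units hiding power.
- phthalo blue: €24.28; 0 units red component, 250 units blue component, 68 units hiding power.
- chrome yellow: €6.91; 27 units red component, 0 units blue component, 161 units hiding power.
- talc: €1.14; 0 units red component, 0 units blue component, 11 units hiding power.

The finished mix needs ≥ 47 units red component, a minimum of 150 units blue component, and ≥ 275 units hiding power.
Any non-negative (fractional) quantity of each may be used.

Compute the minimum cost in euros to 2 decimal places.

€26.60

Treat it as an LP. Let x1 = kg of kaolin, x2 = kg of phthalo blue, x3 = kg of chrome yellow, x4 = kg of talc.
Minimize 0.83x1 + 24.28x2 + 6.91x3 + 1.14x4 with:
  27x3 ≥ 47   (red component)
  250x2 ≥ 150   (blue component)
  17x1 + 68x2 + 161x3 + 11x4 ≥ 275   (hiding power)
  x1, x2, x3, x4 ≥ 0.
The minimum-cost mix takes nothing from kaolin, talc — only phthalo blue, chrome yellow. The red component and blue component requirements are met with equality.
That vertex is x2 = 0.6, x3 = 1.741.
Total cost: 24.28·0.6 + 6.91·1.741 = 26.5983.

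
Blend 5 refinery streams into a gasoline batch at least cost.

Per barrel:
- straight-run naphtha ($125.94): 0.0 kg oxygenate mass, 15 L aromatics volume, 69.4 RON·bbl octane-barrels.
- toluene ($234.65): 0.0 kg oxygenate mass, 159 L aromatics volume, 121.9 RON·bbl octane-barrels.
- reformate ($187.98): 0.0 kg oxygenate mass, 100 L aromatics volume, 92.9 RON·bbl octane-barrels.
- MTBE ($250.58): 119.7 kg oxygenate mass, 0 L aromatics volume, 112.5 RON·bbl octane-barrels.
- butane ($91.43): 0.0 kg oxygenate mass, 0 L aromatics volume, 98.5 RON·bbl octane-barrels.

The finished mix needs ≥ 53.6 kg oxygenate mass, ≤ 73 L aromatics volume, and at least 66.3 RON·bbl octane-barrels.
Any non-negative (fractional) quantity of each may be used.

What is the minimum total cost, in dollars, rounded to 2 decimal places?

Treat it as an LP. Let x1 = barrels of straight-run naphtha, x2 = barrels of toluene, x3 = barrels of reformate, x4 = barrels of MTBE, x5 = barrels of butane.
Minimise 125.94x1 + 234.65x2 + 187.98x3 + 250.58x4 + 91.43x5 with:
  119.7x4 ≥ 53.6   (oxygenate mass)
  15x1 + 159x2 + 100x3 ≤ 73   (aromatics volume)
  69.4x1 + 121.9x2 + 92.9x3 + 112.5x4 + 98.5x5 ≥ 66.3   (octane-barrels)
  x1, x2, x3, x4, x5 ≥ 0.
The minimum-cost mix takes nothing from straight-run naphtha, toluene, reformate — only MTBE, butane. The oxygenate mass and octane-barrels requirements are met with equality.
So MTBE = 0.4478 barrels, butane = 0.1617 barrels.
Cost = 250.58·0.4478 + 91.43·0.1617 = 126.9940.

$126.99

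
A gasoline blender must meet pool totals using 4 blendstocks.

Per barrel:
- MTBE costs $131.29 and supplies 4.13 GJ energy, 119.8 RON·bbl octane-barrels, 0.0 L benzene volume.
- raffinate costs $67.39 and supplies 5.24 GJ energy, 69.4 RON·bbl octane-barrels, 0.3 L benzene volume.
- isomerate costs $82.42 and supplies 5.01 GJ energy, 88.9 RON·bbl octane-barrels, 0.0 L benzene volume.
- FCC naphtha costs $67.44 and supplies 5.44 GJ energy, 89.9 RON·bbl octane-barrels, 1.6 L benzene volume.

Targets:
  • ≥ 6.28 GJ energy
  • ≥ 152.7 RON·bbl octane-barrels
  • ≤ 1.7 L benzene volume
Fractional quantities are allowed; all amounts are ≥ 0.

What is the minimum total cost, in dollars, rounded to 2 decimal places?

$124.67

Set it up as a linear program. Let x1 = barrels of MTBE, x2 = barrels of raffinate, x3 = barrels of isomerate, x4 = barrels of FCC naphtha.
Minimize 131.29x1 + 67.39x2 + 82.42x3 + 67.44x4 subject to:
  4.13x1 + 5.24x2 + 5.01x3 + 5.44x4 ≥ 6.28   (energy)
  119.8x1 + 69.4x2 + 88.9x3 + 89.9x4 ≥ 152.7   (octane-barrels)
  0.3x2 + 1.6x4 ≤ 1.7   (benzene volume)
  x1, x2, x3, x4 ≥ 0.
The optimal basis is {isomerate, FCC naphtha}; MTBE, raffinate drop out. The octane-barrels and benzene volume requirements are met with equality.
Solving gives x3 = 0.64321, x4 = 1.0625.
Objective = 82.42·0.64321 + 67.44·1.0625 = 124.6684.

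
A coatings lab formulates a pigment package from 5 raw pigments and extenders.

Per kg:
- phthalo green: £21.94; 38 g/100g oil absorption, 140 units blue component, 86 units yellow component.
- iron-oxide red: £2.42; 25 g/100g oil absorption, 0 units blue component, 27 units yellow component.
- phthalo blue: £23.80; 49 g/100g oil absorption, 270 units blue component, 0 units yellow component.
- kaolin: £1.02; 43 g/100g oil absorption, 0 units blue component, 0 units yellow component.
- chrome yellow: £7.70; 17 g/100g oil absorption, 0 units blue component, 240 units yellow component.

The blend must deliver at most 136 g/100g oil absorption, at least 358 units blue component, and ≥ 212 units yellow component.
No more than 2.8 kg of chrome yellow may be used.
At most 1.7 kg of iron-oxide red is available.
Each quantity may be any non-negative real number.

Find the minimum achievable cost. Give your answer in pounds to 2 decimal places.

Let x1 = kg of phthalo green, x2 = kg of iron-oxide red, x3 = kg of phthalo blue, x4 = kg of kaolin, x5 = kg of chrome yellow.
Minimize 21.94x1 + 2.42x2 + 23.8x3 + 1.02x4 + 7.7x5 s.t.:
  38x1 + 25x2 + 49x3 + 43x4 + 17x5 ≤ 136   (oil absorption)
  140x1 + 270x3 ≥ 358   (blue component)
  86x1 + 27x2 + 240x5 ≥ 212   (yellow component)
  x5 ≤ 2.8
  x2 ≤ 1.7
  x1, x2, x3, x4, x5 ≥ 0.
The cheapest feasible vertex uses only phthalo blue, chrome yellow; phthalo green, iron-oxide red, kaolin are not used. There the blue component and yellow component constraints are tight.
That vertex is x3 = 1.326, x5 = 0.8833.
Cost = 23.8·1.326 + 7.7·0.8833 = 38.3602.

£38.36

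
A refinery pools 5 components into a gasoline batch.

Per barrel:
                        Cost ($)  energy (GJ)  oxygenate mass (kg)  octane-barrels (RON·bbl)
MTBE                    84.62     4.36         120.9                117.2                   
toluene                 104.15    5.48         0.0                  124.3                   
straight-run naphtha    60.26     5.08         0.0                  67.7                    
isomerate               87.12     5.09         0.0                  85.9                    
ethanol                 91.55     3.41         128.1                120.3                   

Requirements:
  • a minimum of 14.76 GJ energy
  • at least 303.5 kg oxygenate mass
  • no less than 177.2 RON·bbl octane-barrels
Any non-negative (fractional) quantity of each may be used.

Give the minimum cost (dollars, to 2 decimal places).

Treat it as an LP. Let x1 = barrels of MTBE, x2 = barrels of toluene, x3 = barrels of straight-run naphtha, x4 = barrels of isomerate, x5 = barrels of ethanol.
Minimise 84.62x1 + 104.15x2 + 60.26x3 + 87.12x4 + 91.55x5 with:
  4.36x1 + 5.48x2 + 5.08x3 + 5.09x4 + 3.41x5 ≥ 14.76   (energy)
  120.9x1 + 128.1x5 ≥ 303.5   (oxygenate mass)
  117.2x1 + 124.3x2 + 67.7x3 + 85.9x4 + 120.3x5 ≥ 177.2   (octane-barrels)
  x1, x2, x3, x4, x5 ≥ 0.
The minimum-cost mix takes nothing from toluene, isomerate, ethanol — only MTBE, straight-run naphtha. Binding constraints: energy and oxygenate mass.
Solving gives x1 = 2.5103, x3 = 0.75097.
Cost = 84.62·2.5103 + 60.26·0.75097 = 257.67504.

$257.68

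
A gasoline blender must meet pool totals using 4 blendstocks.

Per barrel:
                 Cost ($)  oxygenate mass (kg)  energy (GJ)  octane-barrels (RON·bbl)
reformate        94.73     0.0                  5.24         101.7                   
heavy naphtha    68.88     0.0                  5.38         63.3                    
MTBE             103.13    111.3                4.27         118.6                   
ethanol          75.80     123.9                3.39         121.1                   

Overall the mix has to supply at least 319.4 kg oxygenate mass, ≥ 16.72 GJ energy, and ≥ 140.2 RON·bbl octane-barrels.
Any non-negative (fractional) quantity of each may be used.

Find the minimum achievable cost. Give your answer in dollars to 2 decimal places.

This is a linear program. Let x1 = barrels of reformate, x2 = barrels of heavy naphtha, x3 = barrels of MTBE, x4 = barrels of ethanol.
Minimize 94.73x1 + 68.88x2 + 103.13x3 + 75.8x4 s.t.:
  111.3x3 + 123.9x4 ≥ 319.4   (oxygenate mass)
  5.24x1 + 5.38x2 + 4.27x3 + 3.39x4 ≥ 16.72   (energy)
  101.7x1 + 63.3x2 + 118.6x3 + 121.1x4 ≥ 140.2   (octane-barrels)
  x1, x2, x3, x4 ≥ 0.
The cheapest feasible vertex uses only heavy naphtha, ethanol; reformate, MTBE are not used. The oxygenate mass and energy requirements are met with equality.
Optimal quantities: heavy naphtha = 1.48345 barrels, ethanol = 2.57789 barrels.
Hence cost = 68.88·1.48345 + 75.8·2.57789 = $297.5841.

$297.58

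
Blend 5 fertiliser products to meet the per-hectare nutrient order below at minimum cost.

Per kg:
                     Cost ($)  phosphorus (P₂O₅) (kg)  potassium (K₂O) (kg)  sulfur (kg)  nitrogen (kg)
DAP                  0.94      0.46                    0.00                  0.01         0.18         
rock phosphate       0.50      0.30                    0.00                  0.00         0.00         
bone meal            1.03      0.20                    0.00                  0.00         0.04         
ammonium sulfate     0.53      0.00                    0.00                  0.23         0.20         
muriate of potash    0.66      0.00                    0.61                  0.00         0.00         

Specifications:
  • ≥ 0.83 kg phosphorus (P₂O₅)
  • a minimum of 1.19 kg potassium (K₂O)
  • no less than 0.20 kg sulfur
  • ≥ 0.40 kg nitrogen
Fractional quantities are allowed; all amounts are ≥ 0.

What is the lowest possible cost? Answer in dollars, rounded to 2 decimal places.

$3.33

This is a linear program. Let x1 = kg of DAP, x2 = kg of rock phosphate, x3 = kg of bone meal, x4 = kg of ammonium sulfate, x5 = kg of muriate of potash.
min 0.94x1 + 0.5x2 + 1.03x3 + 0.53x4 + 0.66x5 subject to:
  0.46x1 + 0.3x2 + 0.2x3 ≥ 0.83   (phosphorus (P₂O₅))
  0.61x5 ≥ 1.19   (potassium (K₂O))
  0.01x1 + 0.23x4 ≥ 0.2   (sulfur)
  0.18x1 + 0.04x3 + 0.2x4 ≥ 0.4   (nitrogen)
  x1, x2, x3, x4, x5 ≥ 0.
The optimal basis is {DAP, rock phosphate, ammonium sulfate, muriate of potash}; bone meal drops out. The phosphorus (P₂O₅), potassium (K₂O), sulfur, nitrogen requirements are met with equality.
Optimal quantities: DAP = 1.32 kg, rock phosphate = 0.743 kg, ammonium sulfate = 0.8122 kg, muriate of potash = 1.951 kg.
Total cost: 0.94·1.32 + 0.5·0.743 + 0.53·0.8122 + 0.66·1.951 = 3.3304.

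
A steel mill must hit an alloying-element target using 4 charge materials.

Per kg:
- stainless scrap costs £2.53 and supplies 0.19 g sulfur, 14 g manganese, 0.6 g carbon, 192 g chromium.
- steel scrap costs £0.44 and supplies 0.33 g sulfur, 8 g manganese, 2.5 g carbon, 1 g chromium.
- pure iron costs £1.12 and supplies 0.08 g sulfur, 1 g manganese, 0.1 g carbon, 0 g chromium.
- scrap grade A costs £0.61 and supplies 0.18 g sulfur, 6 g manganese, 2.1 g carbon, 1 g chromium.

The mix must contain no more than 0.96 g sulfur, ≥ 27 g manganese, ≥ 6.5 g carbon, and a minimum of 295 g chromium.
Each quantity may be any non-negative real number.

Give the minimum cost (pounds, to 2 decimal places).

£5.00

Let x1 = kg of stainless scrap, x2 = kg of steel scrap, x3 = kg of pure iron, x4 = kg of scrap grade A.
min 2.53x1 + 0.44x2 + 1.12x3 + 0.61x4 s.t.:
  0.19x1 + 0.33x2 + 0.08x3 + 0.18x4 ≤ 0.96   (sulfur)
  14x1 + 8x2 + 1x3 + 6x4 ≥ 27   (manganese)
  0.6x1 + 2.5x2 + 0.1x3 + 2.1x4 ≥ 6.5   (carbon)
  192x1 + 1x2 + 1x4 ≥ 295   (chromium)
  x1, x2, x3, x4 ≥ 0.
The optimal basis is {stainless scrap, steel scrap, scrap grade A}; pure iron drops out. There the sulfur, carbon, chromium constraints are tight.
So stainless scrap = 1.524 kg, steel scrap = 1.656 kg, scrap grade A = 0.6881 kg.
Cost = 2.53·1.524 + 0.44·1.656 + 0.61·0.6881 = 5.0041.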